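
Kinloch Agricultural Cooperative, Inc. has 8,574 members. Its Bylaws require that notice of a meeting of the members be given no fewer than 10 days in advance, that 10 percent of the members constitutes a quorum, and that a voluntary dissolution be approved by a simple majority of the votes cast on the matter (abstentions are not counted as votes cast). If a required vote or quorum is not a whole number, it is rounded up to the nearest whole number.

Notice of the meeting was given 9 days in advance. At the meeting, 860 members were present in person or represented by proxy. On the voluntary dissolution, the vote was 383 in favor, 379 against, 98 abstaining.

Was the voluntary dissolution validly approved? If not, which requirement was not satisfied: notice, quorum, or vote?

Notice: 9 days given; 10 required. Not satisfied.
Quorum: 10% of 8,574 = 857.40, rounded up to 858; 860 present. Satisfied.
Vote: requires a majority of the votes cast (860 − 98 abstaining = 762); a majority of 762 is 382, so 382 needed; 383 in favor. Satisfied.

Invalid — notice requirement not satisfied.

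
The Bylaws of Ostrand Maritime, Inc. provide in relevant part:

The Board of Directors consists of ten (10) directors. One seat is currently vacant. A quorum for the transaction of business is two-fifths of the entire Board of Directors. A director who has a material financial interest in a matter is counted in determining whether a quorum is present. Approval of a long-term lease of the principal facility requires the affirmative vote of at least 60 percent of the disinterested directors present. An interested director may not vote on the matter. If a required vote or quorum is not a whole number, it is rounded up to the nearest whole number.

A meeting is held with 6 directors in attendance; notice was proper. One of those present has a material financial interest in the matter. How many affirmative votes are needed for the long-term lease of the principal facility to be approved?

3

The long-term lease of the principal facility requires three-fifths of the disinterested directors present (6 − 1 = 5).
3/5 of 5 = 3.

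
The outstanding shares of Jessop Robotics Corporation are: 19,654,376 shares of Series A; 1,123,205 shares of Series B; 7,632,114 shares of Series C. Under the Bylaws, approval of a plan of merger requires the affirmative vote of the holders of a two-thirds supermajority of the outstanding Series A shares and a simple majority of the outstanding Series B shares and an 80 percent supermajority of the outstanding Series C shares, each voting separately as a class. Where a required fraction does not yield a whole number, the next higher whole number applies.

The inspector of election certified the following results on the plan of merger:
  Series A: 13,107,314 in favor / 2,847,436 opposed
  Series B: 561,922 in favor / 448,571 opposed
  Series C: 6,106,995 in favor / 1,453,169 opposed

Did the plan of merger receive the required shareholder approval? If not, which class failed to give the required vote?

Series A: 2/3 of 19654376 = 13102917.33, rounded up to 13102918; 13,102,918 required, 13,107,314 in favor — approved.
Series B: a majority of 1123205 is 561603; 561,603 required, 561,922 in favor — approved.
Series C: 4/5 of 7632114 = 6105691.20, rounded up to 6105692; 6,105,692 required, 6,106,995 in favor — approved.

Approved — every class gave the required vote.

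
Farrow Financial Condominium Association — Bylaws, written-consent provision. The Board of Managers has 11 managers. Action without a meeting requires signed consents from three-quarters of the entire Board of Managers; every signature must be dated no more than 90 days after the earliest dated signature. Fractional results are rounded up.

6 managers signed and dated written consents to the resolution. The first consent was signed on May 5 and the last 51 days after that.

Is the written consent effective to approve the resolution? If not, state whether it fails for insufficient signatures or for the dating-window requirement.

Not effective — insufficient signatures.

Signatures required: three-quarters of 11 — 3/4 of 11 = 8.25, rounded up to 9, so 9 needed; 6 signed. Insufficient.
Dating window: the latest signature is 51 days after the earliest; the limit is 90 days. Within the window.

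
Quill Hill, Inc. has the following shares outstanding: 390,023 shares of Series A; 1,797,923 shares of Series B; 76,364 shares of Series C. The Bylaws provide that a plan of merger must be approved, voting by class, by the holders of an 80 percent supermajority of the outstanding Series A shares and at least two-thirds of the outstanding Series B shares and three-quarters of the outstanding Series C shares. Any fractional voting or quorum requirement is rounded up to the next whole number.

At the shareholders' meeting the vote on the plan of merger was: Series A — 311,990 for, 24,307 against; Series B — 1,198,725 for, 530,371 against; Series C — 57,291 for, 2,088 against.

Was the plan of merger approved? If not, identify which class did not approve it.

Not approved — the Series A shares did not give the required vote.

Series A: 4/5 of 390023 = 312018.40, rounded up to 312019; 312,019 required, 311,990 in favor — not approved.
Series B: 2/3 of 1797923 = 1198615.33, rounded up to 1198616; 1,198,616 required, 1,198,725 in favor — approved.
Series C: 3/4 of 76364 = 57273; 57,273 required, 57,291 in favor — approved.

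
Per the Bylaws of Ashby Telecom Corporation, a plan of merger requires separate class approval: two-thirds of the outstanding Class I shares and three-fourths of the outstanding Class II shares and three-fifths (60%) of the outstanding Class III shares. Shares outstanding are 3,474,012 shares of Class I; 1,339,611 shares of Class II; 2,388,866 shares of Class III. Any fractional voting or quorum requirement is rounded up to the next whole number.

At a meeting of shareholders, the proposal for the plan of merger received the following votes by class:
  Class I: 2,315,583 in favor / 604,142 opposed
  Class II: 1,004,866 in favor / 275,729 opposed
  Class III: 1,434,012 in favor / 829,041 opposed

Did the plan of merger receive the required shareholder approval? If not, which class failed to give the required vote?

Not approved — the Class I shares did not give the required vote.

Class I: 2/3 of 3474012 = 2316008; 2,316,008 required, 2,315,583 in favor — not approved.
Class II: 3/4 of 1339611 = 1004708.25, rounded up to 1004709; 1,004,709 required, 1,004,866 in favor — approved.
Class III: 3/5 of 2388866 = 1433319.60, rounded up to 1433320; 1,433,320 required, 1,434,012 in favor — approved.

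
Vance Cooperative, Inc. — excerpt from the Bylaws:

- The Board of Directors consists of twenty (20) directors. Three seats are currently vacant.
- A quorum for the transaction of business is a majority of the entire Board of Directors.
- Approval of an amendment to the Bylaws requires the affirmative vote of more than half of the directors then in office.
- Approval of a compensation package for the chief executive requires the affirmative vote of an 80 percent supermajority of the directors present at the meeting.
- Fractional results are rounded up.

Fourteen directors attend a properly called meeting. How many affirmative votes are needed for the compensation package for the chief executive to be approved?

12

The compensation package for the chief executive requires four-fifths of the directors present (14).
4/5 of 14 = 11.20, rounded up to 12.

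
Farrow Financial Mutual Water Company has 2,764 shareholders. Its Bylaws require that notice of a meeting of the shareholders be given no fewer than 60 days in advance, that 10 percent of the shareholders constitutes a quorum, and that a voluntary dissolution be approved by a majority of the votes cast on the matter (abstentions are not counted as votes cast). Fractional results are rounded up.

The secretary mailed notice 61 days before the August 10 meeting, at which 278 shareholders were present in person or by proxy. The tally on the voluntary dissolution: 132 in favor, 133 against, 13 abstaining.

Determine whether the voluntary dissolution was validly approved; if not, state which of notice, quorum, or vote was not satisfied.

Invalid — vote requirement not satisfied.

Notice: 61 days given; 60 required. Satisfied.
Quorum: 10% of 2,764 = 276.40, rounded up to 277; 278 present. Satisfied.
Vote: requires a majority of the votes cast (278 − 13 abstaining = 265); a majority of 265 is 133, so 133 needed; 132 in favor. Not satisfied.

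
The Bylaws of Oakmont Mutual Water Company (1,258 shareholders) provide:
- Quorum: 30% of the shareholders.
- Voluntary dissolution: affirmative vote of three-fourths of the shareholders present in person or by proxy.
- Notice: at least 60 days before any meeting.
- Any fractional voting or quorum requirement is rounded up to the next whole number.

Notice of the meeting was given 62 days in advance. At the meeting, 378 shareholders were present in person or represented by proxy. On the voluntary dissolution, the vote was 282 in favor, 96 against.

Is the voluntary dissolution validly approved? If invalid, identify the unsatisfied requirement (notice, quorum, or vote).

Invalid — vote requirement not satisfied.

Notice: 62 days given; 60 required. Satisfied.
Quorum: 30% of 1,258 = 377.40, rounded up to 378; 378 present. Satisfied.
Vote: requires three-fourths of those present (378); 3/4 of 378 = 283.50, rounded up to 284, so 284 needed; 282 in favor. Not satisfied.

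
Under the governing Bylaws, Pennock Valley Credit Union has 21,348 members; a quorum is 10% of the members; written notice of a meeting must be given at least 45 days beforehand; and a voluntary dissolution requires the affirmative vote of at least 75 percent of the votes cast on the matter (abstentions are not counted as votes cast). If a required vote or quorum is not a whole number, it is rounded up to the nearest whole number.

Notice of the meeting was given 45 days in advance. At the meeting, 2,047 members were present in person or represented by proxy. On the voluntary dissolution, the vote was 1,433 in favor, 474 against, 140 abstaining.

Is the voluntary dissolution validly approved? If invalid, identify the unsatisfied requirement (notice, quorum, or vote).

Notice: 45 days given; 45 required. Satisfied.
Quorum: 10% of 21,348 = 2,134.80, rounded up to 2,135; 2,047 present. Not satisfied.
Vote: requires three-fourths of the votes cast (2,047 − 140 abstaining = 1,907); 3/4 of 1907 = 1430.25, rounded up to 1431, so 1,431 needed; 1,433 in favor. Satisfied.

Invalid — quorum requirement not satisfied.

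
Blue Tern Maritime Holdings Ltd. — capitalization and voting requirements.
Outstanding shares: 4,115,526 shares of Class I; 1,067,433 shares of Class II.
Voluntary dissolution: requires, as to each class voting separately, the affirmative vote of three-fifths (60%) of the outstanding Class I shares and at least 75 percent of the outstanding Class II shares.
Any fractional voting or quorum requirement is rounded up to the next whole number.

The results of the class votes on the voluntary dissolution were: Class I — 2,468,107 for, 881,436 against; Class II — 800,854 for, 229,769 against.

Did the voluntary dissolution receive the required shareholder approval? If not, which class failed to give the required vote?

Class I: 3/5 of 4115526 = 2469315.60, rounded up to 2469316; 2,469,316 required, 2,468,107 in favor — not approved.
Class II: 3/4 of 1067433 = 800574.75, rounded up to 800575; 800,575 required, 800,854 in favor — approved.

Not approved — the Class I shares did not give the required vote.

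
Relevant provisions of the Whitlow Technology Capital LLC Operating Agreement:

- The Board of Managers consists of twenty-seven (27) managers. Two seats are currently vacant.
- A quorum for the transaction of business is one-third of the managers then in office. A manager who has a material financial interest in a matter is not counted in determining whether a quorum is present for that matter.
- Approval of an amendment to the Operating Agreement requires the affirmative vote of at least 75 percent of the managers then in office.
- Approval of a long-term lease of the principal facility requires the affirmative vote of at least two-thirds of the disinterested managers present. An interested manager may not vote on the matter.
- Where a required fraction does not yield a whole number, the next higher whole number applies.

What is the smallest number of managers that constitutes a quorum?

1/3 of 25 = 8.33, rounded up to 9.

9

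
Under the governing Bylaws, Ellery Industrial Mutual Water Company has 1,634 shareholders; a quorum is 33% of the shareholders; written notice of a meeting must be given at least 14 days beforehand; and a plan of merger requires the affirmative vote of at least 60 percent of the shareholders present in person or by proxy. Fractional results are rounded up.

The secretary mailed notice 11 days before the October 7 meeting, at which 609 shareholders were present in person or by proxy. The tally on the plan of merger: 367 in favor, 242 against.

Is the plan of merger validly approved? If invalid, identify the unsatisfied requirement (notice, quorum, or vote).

Notice: 11 days given; 14 required. Not satisfied.
Quorum: 33% of 1,634 = 539.22, rounded up to 540; 609 present. Satisfied.
Vote: requires three-fifths of those present (609); 3/5 of 609 = 365.40, rounded up to 366, so 366 needed; 367 in favor. Satisfied.

Invalid — notice requirement not satisfied.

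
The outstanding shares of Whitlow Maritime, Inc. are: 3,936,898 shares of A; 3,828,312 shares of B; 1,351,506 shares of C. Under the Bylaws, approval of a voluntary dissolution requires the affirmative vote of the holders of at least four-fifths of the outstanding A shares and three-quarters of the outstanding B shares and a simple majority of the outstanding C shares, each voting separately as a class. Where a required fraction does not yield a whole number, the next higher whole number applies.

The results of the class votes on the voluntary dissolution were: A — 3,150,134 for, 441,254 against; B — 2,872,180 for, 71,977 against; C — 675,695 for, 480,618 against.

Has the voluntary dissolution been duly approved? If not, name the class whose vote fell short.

Not approved — the C shares did not give the required vote.

A: 4/5 of 3936898 = 3149518.40, rounded up to 3149519; 3,149,519 required, 3,150,134 in favor — approved.
B: 3/4 of 3828312 = 2871234; 2,871,234 required, 2,872,180 in favor — approved.
C: a majority of 1351506 is 675754; 675,754 required, 675,695 in favor — not approved.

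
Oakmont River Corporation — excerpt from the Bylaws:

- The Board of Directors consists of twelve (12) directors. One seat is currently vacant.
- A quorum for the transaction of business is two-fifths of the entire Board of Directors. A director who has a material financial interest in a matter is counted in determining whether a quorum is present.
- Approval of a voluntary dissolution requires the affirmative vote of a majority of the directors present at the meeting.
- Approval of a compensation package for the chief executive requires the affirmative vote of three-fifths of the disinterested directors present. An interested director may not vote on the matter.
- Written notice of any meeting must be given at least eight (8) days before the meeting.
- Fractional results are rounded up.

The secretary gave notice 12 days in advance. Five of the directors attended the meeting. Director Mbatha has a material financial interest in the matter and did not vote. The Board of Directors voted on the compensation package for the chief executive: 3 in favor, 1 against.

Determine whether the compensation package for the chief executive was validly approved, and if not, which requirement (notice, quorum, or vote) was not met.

Valid — all requirements satisfied.

Notice: 12 days given; 8 required (12 ≥ 8). Satisfied.
Quorum: 5 present (interested directors count toward quorum); quorum is 5. Satisfied.
Vote: the compensation package for the chief executive requires three-fifths of the disinterested directors present (5 − 1 = 4). 3/5 of 4 = 2.40, rounded up to 3, so 3 affirmative votes are needed; 3 voted in favor. Satisfied.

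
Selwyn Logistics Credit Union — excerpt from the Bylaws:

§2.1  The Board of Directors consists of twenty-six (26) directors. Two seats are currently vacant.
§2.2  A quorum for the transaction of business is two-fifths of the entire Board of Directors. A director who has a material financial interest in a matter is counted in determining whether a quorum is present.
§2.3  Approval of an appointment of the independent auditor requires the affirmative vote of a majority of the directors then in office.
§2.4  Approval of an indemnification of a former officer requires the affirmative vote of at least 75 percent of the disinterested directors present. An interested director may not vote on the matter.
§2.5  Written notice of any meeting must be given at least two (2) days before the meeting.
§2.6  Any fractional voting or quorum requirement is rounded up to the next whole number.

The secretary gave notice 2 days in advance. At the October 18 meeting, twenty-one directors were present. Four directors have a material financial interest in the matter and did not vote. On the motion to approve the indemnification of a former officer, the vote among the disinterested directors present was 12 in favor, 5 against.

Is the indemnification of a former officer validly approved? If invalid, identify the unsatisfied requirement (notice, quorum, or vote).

Notice: 2 days given; 2 required (2 ≥ 2). Satisfied.
Quorum: 21 present (interested directors count toward quorum); quorum is 11. Satisfied.
Vote: the indemnification of a former officer requires three-fourths of the disinterested directors present (21 − 4 = 17). 3/4 of 17 = 12.75, rounded up to 13, so 13 affirmative votes are needed; 12 voted in favor. Not satisfied.

Invalid — vote requirement not satisfied.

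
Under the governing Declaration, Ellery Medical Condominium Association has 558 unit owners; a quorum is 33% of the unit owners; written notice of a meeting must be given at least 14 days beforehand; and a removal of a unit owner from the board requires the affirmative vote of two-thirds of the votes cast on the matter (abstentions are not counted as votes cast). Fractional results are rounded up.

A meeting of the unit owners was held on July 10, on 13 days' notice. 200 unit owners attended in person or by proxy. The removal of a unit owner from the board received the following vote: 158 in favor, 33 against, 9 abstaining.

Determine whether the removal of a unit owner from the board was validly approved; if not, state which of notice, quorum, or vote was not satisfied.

Invalid — notice requirement not satisfied.

Notice: 13 days given; 14 required. Not satisfied.
Quorum: 33% of 558 = 184.14, rounded up to 185; 200 present. Satisfied.
Vote: requires two-thirds of the votes cast (200 − 9 abstaining = 191); 2/3 of 191 = 127.33, rounded up to 128, so 128 needed; 158 in favor. Satisfied.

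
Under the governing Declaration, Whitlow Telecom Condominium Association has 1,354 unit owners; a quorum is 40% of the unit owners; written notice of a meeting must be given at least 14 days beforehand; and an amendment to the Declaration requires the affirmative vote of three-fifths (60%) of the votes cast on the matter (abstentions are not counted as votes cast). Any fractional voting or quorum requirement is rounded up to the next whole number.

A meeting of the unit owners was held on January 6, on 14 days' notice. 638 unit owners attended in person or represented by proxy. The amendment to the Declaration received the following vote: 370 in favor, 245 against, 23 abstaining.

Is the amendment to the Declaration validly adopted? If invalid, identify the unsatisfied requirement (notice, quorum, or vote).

Valid — all requirements satisfied.

Notice: 14 days given; 14 required. Satisfied.
Quorum: 40% of 1,354 = 541.60, rounded up to 542; 638 present. Satisfied.
Vote: requires three-fifths of the votes cast (638 − 23 abstaining = 615); 3/5 of 615 = 369, so 369 needed; 370 in favor. Satisfied.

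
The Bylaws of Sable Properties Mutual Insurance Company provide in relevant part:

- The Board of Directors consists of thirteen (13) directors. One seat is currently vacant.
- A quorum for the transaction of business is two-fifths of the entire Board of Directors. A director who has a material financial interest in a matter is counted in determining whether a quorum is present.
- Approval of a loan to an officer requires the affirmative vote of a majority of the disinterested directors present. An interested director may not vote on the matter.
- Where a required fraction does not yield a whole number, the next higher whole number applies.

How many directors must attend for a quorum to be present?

6

2/5 of 13 = 5.20, rounded up to 6.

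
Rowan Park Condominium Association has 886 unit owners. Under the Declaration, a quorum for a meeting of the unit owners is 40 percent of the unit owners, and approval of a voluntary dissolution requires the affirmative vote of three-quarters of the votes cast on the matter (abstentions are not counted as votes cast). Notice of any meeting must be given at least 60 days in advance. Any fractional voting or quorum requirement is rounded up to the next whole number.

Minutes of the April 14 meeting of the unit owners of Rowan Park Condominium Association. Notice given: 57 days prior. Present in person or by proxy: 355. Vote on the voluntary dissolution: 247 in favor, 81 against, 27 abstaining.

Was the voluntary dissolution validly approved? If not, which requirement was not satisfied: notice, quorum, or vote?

Invalid — notice requirement not satisfied.

Notice: 57 days given; 60 required. Not satisfied.
Quorum: 40% of 886 = 354.40, rounded up to 355; 355 present. Satisfied.
Vote: requires three-fourths of the votes cast (355 − 27 abstaining = 328); 3/4 of 328 = 246, so 246 needed; 247 in favor. Satisfied.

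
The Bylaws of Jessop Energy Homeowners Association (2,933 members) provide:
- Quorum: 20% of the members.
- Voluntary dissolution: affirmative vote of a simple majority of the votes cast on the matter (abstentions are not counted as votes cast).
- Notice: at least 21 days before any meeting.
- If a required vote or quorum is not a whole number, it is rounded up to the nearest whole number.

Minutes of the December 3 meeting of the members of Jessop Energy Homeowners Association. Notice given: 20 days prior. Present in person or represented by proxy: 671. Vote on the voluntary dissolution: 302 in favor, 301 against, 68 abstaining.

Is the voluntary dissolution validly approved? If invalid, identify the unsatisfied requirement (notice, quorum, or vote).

Invalid — notice requirement not satisfied.

Notice: 20 days given; 21 required. Not satisfied.
Quorum: 20% of 2,933 = 586.60, rounded up to 587; 671 present. Satisfied.
Vote: requires a majority of the votes cast (671 − 68 abstaining = 603); a majority of 603 is 302, so 302 needed; 302 in favor. Satisfied.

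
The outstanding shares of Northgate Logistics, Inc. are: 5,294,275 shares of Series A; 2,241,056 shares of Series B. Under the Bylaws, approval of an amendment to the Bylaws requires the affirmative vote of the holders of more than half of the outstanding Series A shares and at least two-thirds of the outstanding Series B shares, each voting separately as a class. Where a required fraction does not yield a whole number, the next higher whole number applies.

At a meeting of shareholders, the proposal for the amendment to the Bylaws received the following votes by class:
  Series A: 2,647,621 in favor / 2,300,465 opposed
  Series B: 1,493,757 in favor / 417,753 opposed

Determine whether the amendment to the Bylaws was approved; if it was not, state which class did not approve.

Not approved — the Series B shares did not give the required vote.

Series A: a majority of 5294275 is 2647138; 2,647,138 required, 2,647,621 in favor — approved.
Series B: 2/3 of 2241056 = 1494037.33, rounded up to 1494038; 1,494,038 required, 1,493,757 in favor — not approved.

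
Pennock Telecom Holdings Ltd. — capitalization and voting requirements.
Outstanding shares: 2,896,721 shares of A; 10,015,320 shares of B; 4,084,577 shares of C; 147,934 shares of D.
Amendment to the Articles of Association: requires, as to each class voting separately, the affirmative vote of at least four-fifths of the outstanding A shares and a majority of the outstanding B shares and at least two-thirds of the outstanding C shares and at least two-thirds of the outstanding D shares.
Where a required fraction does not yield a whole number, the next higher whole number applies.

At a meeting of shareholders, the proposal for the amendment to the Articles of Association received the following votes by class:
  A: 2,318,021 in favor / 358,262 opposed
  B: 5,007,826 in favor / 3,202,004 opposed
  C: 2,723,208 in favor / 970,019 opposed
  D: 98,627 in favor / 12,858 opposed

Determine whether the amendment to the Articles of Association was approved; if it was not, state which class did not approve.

A: 4/5 of 2896721 = 2317376.80, rounded up to 2317377; 2,317,377 required, 2,318,021 in favor — approved.
B: a majority of 10015320 is 5007661; 5,007,661 required, 5,007,826 in favor — approved.
C: 2/3 of 4084577 = 2723051.33, rounded up to 2723052; 2,723,052 required, 2,723,208 in favor — approved.
D: 2/3 of 147934 = 98622.67, rounded up to 98623; 98,623 required, 98,627 in favor — approved.

Approved — every class gave the required vote.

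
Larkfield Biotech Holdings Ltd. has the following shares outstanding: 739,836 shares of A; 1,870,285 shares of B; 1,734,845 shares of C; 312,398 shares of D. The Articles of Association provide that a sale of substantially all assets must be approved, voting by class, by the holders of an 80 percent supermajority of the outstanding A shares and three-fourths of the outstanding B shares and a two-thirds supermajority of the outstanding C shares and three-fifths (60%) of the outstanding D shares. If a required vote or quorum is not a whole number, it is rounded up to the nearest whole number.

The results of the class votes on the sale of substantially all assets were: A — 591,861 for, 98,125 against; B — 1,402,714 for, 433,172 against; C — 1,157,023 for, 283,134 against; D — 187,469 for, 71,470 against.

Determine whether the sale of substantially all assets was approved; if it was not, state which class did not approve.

Not approved — the A shares did not give the required vote.

A: 4/5 of 739836 = 591868.80, rounded up to 591869; 591,869 required, 591,861 in favor — not approved.
B: 3/4 of 1870285 = 1402713.75, rounded up to 1402714; 1,402,714 required, 1,402,714 in favor — approved.
C: 2/3 of 1734845 = 1156563.33, rounded up to 1156564; 1,156,564 required, 1,157,023 in favor — approved.
D: 3/5 of 312398 = 187438.80, rounded up to 187439; 187,439 required, 187,469 in favor — approved.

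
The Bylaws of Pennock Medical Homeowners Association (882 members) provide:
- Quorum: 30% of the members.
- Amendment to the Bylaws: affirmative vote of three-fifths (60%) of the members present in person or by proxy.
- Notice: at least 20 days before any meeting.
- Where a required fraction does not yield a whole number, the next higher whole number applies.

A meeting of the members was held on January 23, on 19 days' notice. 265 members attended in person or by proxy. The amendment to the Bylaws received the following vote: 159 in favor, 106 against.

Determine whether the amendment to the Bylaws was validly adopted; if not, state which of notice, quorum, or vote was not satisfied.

Notice: 19 days given; 20 required. Not satisfied.
Quorum: 30% of 882 = 264.60, rounded up to 265; 265 present. Satisfied.
Vote: requires three-fifths of those present (265); 3/5 of 265 = 159, so 159 needed; 159 in favor. Satisfied.

Invalid — notice requirement not satisfied.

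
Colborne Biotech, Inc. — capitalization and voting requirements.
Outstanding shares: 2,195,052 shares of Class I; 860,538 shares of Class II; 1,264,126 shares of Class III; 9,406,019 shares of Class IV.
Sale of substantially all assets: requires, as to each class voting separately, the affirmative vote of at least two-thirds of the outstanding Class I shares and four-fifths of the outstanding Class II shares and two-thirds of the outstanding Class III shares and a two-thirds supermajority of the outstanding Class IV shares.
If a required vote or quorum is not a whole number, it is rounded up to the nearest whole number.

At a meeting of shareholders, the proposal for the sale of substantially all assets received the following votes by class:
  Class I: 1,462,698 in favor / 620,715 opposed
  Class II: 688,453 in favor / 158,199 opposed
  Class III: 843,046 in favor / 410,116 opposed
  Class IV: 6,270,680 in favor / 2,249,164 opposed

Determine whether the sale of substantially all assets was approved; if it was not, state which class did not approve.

Class I: 2/3 of 2195052 = 1463368; 1,463,368 required, 1,462,698 in favor — not approved.
Class II: 4/5 of 860538 = 688430.40, rounded up to 688431; 688,431 required, 688,453 in favor — approved.
Class III: 2/3 of 1264126 = 842750.67, rounded up to 842751; 842,751 required, 843,046 in favor — approved.
Class IV: 2/3 of 9406019 = 6270679.33, rounded up to 6270680; 6,270,680 required, 6,270,680 in favor — approved.

Not approved — the Class I shares did not give the required vote.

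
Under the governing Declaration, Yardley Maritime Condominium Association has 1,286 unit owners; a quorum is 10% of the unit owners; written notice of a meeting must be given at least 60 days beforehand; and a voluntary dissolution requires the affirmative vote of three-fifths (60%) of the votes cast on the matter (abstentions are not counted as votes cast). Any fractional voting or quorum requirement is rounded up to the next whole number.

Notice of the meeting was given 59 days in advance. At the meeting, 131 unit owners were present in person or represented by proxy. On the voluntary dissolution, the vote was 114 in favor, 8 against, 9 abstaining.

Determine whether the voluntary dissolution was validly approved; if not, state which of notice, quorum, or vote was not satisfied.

Notice: 59 days given; 60 required. Not satisfied.
Quorum: 10% of 1,286 = 128.60, rounded up to 129; 131 present. Satisfied.
Vote: requires three-fifths of the votes cast (131 − 9 abstaining = 122); 3/5 of 122 = 73.20, rounded up to 74, so 74 needed; 114 in favor. Satisfied.

Invalid — notice requirement not satisfied.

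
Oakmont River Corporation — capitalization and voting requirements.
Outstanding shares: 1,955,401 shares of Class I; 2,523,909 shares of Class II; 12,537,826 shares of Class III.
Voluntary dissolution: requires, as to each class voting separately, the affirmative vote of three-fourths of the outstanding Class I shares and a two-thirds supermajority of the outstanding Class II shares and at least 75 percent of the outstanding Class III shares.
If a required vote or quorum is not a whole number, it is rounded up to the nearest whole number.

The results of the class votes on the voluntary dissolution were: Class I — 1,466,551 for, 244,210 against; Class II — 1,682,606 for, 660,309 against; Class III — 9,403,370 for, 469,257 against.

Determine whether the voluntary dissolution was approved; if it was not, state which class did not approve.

Class I: 3/4 of 1955401 = 1466550.75, rounded up to 1466551; 1,466,551 required, 1,466,551 in favor — approved.
Class II: 2/3 of 2523909 = 1682606; 1,682,606 required, 1,682,606 in favor — approved.
Class III: 3/4 of 12537826 = 9403369.50, rounded up to 9403370; 9,403,370 required, 9,403,370 in favor — approved.

Approved — every class gave the required vote.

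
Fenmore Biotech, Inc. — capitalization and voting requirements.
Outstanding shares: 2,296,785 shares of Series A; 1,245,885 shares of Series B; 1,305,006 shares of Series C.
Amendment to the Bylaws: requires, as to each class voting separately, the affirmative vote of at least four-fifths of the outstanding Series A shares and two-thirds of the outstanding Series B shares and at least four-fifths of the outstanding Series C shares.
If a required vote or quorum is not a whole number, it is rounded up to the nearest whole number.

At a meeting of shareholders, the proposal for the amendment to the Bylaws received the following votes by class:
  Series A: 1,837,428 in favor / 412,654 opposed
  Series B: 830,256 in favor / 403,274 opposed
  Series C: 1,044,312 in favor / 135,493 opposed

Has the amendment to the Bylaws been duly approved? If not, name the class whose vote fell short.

Series A: 4/5 of 2296785 = 1837428; 1,837,428 required, 1,837,428 in favor — approved.
Series B: 2/3 of 1245885 = 830590; 830,590 required, 830,256 in favor — not approved.
Series C: 4/5 of 1305006 = 1044004.80, rounded up to 1044005; 1,044,005 required, 1,044,312 in favor — approved.

Not approved — the Series B shares did not give the required vote.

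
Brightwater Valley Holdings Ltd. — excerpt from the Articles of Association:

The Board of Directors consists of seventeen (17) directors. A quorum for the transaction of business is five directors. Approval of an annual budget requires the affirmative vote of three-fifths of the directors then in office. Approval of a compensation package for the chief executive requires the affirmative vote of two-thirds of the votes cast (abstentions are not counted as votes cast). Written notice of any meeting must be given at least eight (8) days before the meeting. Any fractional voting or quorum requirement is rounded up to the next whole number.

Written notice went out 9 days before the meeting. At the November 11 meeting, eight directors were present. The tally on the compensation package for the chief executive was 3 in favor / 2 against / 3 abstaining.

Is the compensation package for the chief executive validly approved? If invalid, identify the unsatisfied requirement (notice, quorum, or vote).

Notice: 9 days given; 8 required (9 ≥ 8). Satisfied.
Quorum: 8 present; quorum is 5. Satisfied.
Vote: the compensation package for the chief executive requires two-thirds of the votes cast (8 present − 3 abstaining = 5). 2/3 of 5 = 3.33, rounded up to 4, so 4 affirmative votes are needed; 3 voted in favor. Not satisfied.

Invalid — vote requirement not satisfied.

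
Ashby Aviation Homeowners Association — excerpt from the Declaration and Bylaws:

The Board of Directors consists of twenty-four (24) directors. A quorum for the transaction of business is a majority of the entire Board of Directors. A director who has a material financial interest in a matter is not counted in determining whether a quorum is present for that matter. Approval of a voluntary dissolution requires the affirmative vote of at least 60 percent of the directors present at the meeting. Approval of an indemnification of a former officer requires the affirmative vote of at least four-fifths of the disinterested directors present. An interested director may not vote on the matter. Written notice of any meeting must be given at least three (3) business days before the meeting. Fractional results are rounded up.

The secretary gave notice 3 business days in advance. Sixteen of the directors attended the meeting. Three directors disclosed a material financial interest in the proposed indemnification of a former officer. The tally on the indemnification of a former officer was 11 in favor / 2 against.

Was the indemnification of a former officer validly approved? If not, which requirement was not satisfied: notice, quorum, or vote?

Valid — all requirements satisfied.

Notice: 3 business days given; 3 required (3 ≥ 3). Satisfied.
Quorum: 16 present, but the 3 interested directors do not count, leaving 13. Quorum is 13. Satisfied.
Vote: the indemnification of a former officer requires four-fifths of the disinterested directors present (16 − 3 = 13). 4/5 of 13 = 10.40, rounded up to 11, so 11 affirmative votes are needed; 11 voted in favor. Satisfied.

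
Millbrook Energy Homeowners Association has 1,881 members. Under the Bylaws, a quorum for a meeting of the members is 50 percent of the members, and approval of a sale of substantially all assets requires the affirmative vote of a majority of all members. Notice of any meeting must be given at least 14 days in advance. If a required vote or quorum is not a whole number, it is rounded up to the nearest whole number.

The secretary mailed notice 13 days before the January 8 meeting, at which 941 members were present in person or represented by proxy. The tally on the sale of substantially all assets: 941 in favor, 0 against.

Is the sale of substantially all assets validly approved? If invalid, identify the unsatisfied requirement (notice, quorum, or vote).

Invalid — notice requirement not satisfied.

Notice: 13 days given; 14 required. Not satisfied.
Quorum: 50% of 1,881 = 940.50, rounded up to 941; 941 present. Satisfied.
Vote: requires a majority of all members (1,881); a majority of 1881 is 941, so 941 needed; 941 in favor. Satisfied.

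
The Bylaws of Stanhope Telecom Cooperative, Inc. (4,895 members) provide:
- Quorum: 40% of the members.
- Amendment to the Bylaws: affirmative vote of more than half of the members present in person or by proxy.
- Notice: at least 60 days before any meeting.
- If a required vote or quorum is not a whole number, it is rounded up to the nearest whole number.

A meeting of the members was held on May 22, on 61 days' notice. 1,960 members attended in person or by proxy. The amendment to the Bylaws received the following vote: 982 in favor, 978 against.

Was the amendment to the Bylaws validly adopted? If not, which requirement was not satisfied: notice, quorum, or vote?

Valid — all requirements satisfied.

Notice: 61 days given; 60 required. Satisfied.
Quorum: 40% of 4,895 = 1,958; 1,960 present. Satisfied.
Vote: requires a majority of those present (1,960); a majority of 1960 is 981, so 981 needed; 982 in favor. Satisfied.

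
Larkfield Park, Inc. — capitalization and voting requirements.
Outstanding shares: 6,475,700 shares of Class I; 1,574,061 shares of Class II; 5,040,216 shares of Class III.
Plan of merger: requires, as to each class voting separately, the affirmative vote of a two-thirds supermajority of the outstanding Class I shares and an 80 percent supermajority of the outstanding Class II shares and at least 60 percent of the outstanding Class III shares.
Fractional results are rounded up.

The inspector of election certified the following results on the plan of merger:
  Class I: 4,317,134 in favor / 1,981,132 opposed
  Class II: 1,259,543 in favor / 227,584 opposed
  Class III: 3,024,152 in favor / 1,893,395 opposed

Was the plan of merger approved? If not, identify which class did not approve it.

Class I: 2/3 of 6475700 = 4317133.33, rounded up to 4317134; 4,317,134 required, 4,317,134 in favor — approved.
Class II: 4/5 of 1574061 = 1259248.80, rounded up to 1259249; 1,259,249 required, 1,259,543 in favor — approved.
Class III: 3/5 of 5040216 = 3024129.60, rounded up to 3024130; 3,024,130 required, 3,024,152 in favor — approved.

Approved — every class gave the required vote.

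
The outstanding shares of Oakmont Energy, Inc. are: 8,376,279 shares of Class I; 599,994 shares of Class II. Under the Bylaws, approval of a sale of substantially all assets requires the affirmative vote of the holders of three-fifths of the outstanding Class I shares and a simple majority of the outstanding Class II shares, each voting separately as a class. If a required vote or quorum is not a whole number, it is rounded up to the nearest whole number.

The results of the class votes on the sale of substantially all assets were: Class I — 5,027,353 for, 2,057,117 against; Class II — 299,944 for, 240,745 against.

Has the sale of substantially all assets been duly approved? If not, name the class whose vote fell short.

Not approved — the Class II shares did not give the required vote.

Class I: 3/5 of 8376279 = 5025767.40, rounded up to 5025768; 5,025,768 required, 5,027,353 in favor — approved.
Class II: a majority of 599994 is 299998; 299,998 required, 299,944 in favor — not approved.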